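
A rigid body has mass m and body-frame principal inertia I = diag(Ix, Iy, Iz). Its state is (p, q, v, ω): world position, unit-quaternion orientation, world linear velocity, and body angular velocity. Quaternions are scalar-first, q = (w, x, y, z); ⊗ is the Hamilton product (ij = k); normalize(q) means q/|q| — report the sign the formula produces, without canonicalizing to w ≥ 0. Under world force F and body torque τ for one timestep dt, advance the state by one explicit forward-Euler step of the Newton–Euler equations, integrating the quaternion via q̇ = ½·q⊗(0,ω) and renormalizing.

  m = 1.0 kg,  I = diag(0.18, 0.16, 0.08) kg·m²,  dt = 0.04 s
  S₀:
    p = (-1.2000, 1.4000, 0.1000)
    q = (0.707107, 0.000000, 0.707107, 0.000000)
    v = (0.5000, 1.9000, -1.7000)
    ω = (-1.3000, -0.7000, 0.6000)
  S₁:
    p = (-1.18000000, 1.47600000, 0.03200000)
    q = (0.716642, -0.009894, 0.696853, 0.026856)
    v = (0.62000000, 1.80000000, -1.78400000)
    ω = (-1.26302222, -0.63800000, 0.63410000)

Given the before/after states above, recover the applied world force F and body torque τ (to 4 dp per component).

F = (3.0000, -2.5000, -2.1000)
τ = (0.2000, 0.1700, 0.0500)

Δv = v₁−v₀ = (0.12000000, -0.10000000, -0.08400000)
F = m·Δv/dt = (3.0000, -2.5000, -2.1000)
rate change Δω = (0.03697778, 0.06200000, 0.03410000)
τ = I·(Δω/dt) + ω₀×(Iω₀) = (0.2000, 0.1700, 0.0500)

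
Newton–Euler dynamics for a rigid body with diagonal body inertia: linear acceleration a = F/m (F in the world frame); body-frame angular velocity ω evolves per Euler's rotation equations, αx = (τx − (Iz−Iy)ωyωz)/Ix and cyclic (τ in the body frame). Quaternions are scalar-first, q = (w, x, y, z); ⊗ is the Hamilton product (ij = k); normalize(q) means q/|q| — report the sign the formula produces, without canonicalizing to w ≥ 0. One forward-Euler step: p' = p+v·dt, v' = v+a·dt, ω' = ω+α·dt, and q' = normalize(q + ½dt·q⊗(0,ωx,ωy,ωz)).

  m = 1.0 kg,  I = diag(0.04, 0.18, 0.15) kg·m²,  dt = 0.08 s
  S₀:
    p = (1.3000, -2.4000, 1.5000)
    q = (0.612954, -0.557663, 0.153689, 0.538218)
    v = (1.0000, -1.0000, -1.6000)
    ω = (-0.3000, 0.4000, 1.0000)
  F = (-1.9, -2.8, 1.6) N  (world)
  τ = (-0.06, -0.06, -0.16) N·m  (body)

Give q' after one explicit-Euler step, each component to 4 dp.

Hamilton product q⊗(0,ω) = (-0.7669925, -0.2454844, 0.6413792, 0.4359955)
q + ½dt·q⊗(0,ω), renormalized = (0.5817, -0.5669, 0.1792, 0.5551)

q' = (0.5817, -0.5669, 0.1792, 0.5551)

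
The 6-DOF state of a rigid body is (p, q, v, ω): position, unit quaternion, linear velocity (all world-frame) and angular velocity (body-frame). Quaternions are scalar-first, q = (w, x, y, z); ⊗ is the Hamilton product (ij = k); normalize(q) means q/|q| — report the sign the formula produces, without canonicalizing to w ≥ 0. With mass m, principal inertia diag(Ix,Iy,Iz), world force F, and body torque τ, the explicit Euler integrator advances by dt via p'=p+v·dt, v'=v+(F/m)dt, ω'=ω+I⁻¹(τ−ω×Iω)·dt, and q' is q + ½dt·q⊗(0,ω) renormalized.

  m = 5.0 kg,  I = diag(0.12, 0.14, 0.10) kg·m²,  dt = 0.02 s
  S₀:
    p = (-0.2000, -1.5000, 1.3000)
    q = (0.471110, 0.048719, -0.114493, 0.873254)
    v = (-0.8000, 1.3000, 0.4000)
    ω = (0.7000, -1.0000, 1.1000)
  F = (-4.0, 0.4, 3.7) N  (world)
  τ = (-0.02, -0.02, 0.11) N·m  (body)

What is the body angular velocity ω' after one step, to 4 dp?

ω' = (0.6893, -1.0051, 1.1248)

ω×(Iω) gyroscopic = (0.0440, 0.0154, -0.0140)
angular accel α = (-0.5333, -0.2529, 1.2400)
ω + α·dt = (0.6893, -1.0051, 1.1248)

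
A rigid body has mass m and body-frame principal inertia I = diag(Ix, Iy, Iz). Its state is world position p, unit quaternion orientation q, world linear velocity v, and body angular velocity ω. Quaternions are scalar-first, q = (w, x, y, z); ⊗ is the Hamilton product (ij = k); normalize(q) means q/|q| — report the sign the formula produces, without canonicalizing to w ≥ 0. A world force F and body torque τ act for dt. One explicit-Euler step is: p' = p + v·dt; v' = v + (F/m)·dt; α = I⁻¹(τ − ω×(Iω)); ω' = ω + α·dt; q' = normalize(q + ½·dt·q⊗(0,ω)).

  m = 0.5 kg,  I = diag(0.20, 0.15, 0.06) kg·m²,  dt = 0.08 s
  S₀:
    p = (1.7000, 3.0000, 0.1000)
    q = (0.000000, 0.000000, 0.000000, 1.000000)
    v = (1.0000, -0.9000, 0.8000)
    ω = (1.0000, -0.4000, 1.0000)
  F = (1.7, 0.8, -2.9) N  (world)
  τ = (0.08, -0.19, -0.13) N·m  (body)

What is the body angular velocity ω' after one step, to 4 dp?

ω' = (1.0176, -0.5760, 0.8000)

precession coupling ω×(Iω) = (0.0360, 0.1400, 0.0200)
(τ − ω×Iω)/I = (0.2200, -2.2000, -2.5000)
ω' = ω + α·dt = (1.0176, -0.5760, 0.8000)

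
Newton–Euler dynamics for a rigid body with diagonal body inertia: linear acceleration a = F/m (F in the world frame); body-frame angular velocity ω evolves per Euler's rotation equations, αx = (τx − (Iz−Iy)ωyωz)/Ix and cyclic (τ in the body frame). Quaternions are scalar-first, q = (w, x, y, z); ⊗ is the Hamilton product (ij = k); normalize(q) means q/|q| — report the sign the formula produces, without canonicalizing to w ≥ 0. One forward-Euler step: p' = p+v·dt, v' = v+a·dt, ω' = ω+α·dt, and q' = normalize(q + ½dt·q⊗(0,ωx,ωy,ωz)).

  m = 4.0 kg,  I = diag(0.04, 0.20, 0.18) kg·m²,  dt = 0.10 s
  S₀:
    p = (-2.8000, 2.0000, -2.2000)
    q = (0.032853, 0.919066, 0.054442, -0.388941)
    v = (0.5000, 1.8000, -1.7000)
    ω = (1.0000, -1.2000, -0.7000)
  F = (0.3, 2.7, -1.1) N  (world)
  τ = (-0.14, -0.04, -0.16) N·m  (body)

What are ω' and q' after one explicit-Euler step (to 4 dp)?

precession coupling ω×(Iω) = (-0.0168, 0.0980, -0.1920)
α = I⁻¹(τ − ω×Iω) = (-3.0800, -0.6900, 0.1778)
ω' = ω + α·dt = (0.6920, -1.2690, -0.6822)
Hamilton product q⊗(0,ω) = (-1.1259943, -0.4719856, 0.2149816, -1.1803183)
q' = normalize(q + ½dt·q⊗(0,ω)) = (-0.0234, 0.8922, 0.0650, -0.4463)

ω' = (0.6920, -1.2690, -0.6822)
q' = (-0.0234, 0.8922, 0.0650, -0.4463)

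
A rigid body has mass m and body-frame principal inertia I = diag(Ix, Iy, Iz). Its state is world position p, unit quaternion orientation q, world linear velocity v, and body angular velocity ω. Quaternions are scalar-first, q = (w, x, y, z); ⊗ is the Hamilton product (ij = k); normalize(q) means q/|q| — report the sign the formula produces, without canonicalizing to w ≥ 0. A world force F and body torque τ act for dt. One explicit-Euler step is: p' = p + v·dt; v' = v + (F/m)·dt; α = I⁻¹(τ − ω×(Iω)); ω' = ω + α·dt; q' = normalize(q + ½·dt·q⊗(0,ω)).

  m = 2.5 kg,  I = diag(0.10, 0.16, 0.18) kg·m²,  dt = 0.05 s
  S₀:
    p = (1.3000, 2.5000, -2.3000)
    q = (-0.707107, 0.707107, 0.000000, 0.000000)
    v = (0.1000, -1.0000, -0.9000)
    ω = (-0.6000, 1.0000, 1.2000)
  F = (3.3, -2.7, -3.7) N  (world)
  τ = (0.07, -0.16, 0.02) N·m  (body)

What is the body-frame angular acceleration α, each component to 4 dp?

precession coupling ω×(Iω) = (0.0240, 0.0576, -0.0360)
angular accel α = (0.4600, -1.3600, 0.3111)

α = (0.4600, -1.3600, 0.3111)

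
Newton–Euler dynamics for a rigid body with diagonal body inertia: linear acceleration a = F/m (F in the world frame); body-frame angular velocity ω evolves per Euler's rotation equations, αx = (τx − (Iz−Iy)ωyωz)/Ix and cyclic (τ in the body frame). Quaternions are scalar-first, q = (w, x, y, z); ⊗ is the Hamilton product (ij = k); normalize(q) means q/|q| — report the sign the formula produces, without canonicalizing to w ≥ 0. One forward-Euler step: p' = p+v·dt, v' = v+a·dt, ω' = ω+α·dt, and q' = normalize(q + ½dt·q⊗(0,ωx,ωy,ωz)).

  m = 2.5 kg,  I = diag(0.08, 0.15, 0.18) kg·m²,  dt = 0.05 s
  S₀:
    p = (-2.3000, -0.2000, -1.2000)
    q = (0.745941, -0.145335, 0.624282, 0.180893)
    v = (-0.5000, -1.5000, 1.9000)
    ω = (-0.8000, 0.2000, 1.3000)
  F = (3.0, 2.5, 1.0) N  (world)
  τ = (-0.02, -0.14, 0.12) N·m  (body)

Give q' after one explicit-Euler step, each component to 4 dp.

q⊗(0,ω) = (-0.4762853, 0.1786352, 0.1934093, 1.4400819)
updated quaternion q' = (0.7335, -0.1408, 0.6287, 0.2167)

q' = (0.7335, -0.1408, 0.6287, 0.2167)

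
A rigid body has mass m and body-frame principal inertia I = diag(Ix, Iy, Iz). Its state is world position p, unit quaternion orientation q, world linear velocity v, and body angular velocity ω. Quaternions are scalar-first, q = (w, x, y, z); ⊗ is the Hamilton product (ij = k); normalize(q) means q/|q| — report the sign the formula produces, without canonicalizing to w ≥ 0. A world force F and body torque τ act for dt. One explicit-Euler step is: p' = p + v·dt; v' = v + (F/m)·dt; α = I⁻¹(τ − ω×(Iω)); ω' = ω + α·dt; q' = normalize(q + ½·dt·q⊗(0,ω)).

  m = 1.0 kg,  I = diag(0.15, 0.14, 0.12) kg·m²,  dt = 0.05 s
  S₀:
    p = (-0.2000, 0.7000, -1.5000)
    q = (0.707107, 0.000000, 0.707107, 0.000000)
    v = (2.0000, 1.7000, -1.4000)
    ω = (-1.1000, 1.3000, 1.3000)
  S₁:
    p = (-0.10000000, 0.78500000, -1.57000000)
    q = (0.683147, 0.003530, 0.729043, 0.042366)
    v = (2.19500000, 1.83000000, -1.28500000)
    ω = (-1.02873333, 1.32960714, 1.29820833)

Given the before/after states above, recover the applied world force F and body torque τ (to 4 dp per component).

F = (3.9000, 2.6000, 2.3000)
τ = (0.1800, 0.0400, 0.0100)

velocity change Δv = (0.19500000, 0.13000000, 0.11500000)
F = m·Δv/dt = (3.9000, 2.6000, 2.3000)
rate change Δω = (0.07126667, 0.02960714, -0.00179167)
ω₀×(Iω₀) = (-0.0338, -0.0429, 0.0143)
τ = I·(Δω/dt) + ω₀×(Iω₀) = (0.1800, 0.0400, 0.0100)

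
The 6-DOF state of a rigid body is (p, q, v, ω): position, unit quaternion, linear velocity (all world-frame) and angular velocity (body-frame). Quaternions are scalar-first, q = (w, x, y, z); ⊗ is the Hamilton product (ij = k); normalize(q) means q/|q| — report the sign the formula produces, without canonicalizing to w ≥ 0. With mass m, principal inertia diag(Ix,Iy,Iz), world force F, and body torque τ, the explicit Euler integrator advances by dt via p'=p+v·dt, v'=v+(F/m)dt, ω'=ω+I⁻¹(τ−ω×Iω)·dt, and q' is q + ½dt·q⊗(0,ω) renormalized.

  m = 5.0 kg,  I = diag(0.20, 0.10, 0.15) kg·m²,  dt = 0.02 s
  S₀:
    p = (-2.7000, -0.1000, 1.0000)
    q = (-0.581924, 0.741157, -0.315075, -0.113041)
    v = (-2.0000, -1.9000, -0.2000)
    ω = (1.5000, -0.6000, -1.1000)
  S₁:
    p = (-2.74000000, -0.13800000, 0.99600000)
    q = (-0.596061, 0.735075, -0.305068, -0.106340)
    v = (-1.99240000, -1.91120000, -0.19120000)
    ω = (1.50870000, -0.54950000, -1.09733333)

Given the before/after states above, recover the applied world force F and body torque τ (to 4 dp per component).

rate change Δω = (0.00870000, 0.05050000, 0.00266667)
ω₀×(Iω₀) = (0.0330, -0.0825, 0.0900)
applied torque τ = (0.1200, 0.1700, 0.1100)
velocity change Δv = (0.00760000, -0.01120000, 0.00880000)
F = m·Δv/dt = (1.9000, -2.8000, 2.2000)

F = (1.9000, -2.8000, 2.2000)
τ = (0.1200, 0.1700, 0.1100)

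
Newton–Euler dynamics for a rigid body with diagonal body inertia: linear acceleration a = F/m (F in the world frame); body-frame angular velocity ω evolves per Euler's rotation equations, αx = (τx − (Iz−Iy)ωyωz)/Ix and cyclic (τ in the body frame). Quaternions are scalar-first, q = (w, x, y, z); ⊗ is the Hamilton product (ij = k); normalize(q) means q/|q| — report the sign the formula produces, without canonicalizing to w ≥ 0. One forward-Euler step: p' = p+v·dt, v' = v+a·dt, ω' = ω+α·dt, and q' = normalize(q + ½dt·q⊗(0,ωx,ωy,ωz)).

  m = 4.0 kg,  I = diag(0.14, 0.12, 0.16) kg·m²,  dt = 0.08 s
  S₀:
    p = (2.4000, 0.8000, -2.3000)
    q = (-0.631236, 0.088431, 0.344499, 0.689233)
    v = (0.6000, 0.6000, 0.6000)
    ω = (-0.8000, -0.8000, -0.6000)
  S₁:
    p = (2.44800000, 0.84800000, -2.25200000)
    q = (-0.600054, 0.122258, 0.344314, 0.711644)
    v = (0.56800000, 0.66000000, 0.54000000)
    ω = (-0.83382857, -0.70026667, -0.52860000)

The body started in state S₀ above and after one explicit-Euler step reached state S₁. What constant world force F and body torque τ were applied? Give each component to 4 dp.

ω₁ − ω₀ = (-0.03382857, 0.09973333, 0.07140000)
applied torque τ = (-0.0400, 0.1400, 0.1300)
velocity change Δv = (-0.03200000, 0.06000000, -0.06000000)
applied force F = (-1.6000, 3.0000, -3.0000)

F = (-1.6000, 3.0000, -3.0000)
τ = (-0.0400, 0.1400, 0.1300)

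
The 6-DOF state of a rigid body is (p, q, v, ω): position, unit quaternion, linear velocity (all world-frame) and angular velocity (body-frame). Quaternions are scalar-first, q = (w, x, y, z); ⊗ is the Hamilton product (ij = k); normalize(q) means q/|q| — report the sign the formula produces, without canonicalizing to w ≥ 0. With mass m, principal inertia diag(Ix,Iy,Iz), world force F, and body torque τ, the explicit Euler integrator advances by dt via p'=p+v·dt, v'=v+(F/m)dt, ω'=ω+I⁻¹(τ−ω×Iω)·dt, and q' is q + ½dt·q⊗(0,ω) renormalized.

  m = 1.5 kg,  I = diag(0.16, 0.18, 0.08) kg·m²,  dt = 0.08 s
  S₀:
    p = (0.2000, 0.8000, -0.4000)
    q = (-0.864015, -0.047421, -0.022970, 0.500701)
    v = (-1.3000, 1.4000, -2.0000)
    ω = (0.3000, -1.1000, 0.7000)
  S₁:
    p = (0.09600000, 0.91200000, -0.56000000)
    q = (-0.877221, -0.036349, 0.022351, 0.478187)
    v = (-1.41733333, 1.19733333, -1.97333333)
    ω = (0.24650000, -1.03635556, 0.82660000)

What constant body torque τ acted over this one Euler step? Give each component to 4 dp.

ω₁ − ω₀ = (-0.05350000, 0.06364444, 0.12660000)
gyro term ω₀×Iω₀ = (0.0770, 0.0168, -0.0066)
I·α + gyro = (-0.0300, 0.1600, 0.1200)

τ = (-0.0300, 0.1600, 0.1200)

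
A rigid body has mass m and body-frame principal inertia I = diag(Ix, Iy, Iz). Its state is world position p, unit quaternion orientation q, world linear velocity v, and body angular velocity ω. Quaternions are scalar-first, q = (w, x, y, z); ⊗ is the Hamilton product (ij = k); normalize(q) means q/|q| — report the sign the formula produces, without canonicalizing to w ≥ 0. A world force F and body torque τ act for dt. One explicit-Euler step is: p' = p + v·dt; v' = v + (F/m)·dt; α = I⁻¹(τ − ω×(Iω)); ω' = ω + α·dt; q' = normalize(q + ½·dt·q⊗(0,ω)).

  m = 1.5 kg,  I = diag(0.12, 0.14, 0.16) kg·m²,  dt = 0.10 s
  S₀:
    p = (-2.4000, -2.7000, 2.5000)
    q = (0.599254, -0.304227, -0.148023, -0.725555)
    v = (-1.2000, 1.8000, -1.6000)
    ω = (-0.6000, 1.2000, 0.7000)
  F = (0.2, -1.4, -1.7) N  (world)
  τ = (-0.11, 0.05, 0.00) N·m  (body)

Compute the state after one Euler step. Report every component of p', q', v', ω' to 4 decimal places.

precession coupling ω×(Iω) = (0.0168, 0.0168, -0.0144)
α = I⁻¹(τ − ω×Iω) = (-1.0567, 0.2371, 0.0900)
new body rate ω' = (-0.7057, 1.2237, 0.7090)
Hamilton product q⊗(0,ω) = (0.5029799, 0.4074975, 1.3673967, -0.0344084)
q' = normalize(q + ½dt·q⊗(0,ω)) = (0.6226, -0.2830, -0.0794, -0.7252)
linear accel F/m = (0.1333, -0.9333, -1.1333)
p + v·dt = (-2.5200, -2.5200, 2.3400)
v + (F/m)dt = (-1.1867, 1.7067, -1.7133)

p' = (-2.5200, -2.5200, 2.3400)
q' = (0.6226, -0.2830, -0.0794, -0.7252)
v' = (-1.1867, 1.7067, -1.7133)
ω' = (-0.7057, 1.2237, 0.7090)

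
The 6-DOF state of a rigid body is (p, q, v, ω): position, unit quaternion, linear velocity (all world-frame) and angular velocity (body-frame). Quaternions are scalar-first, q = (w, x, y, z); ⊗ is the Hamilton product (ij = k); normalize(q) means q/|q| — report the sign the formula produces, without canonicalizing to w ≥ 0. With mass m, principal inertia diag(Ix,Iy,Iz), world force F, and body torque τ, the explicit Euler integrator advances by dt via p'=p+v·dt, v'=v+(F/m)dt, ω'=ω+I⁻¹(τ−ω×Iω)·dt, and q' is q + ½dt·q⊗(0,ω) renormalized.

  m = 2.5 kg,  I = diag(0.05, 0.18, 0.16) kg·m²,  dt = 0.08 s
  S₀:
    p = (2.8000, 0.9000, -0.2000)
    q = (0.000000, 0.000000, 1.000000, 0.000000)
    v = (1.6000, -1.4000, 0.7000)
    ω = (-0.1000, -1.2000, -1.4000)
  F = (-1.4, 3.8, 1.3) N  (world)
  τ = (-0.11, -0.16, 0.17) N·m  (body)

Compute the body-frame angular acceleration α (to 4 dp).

ω×(Iω) gyroscopic = (-0.0336, -0.0154, 0.0156)
α = I⁻¹(τ − ω×Iω) = (-1.5280, -0.8033, 0.9650)

α = (-1.5280, -0.8033, 0.9650)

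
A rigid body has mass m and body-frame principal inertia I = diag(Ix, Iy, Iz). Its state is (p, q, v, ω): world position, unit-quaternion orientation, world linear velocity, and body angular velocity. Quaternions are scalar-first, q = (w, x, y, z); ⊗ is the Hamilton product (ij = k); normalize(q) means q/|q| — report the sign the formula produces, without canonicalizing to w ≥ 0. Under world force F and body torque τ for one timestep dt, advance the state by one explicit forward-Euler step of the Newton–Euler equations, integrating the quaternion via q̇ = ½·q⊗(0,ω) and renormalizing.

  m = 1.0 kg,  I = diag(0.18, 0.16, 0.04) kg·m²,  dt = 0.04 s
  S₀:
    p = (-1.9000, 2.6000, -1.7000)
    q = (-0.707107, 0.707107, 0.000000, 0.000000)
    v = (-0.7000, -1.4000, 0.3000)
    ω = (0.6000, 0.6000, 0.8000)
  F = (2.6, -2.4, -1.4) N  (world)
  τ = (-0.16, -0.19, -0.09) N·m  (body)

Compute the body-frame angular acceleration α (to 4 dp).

precession coupling ω×(Iω) = (-0.0576, 0.0672, -0.0072)
angular accel α = (-0.5689, -1.6075, -2.0700)

α = (-0.5689, -1.6075, -2.0700)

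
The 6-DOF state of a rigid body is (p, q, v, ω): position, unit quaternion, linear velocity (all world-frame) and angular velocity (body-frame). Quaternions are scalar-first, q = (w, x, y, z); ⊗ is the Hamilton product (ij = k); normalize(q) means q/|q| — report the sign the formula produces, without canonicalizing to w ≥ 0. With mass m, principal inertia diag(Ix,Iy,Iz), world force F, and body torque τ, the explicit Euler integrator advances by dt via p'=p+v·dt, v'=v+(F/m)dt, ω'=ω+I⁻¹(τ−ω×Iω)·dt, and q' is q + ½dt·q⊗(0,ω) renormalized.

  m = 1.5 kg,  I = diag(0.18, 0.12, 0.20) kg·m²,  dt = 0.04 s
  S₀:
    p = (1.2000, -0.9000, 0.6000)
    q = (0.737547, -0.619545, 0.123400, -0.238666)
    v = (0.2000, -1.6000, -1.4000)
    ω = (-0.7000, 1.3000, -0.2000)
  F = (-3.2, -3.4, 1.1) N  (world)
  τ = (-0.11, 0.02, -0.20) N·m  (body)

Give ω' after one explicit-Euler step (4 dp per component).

(τ − ω×Iω)/I = (-0.4956, 0.1900, -1.2730)
ω + α·dt = (-0.7198, 1.3076, -0.2509)

ω' = (-0.7198, 1.3076, -0.2509)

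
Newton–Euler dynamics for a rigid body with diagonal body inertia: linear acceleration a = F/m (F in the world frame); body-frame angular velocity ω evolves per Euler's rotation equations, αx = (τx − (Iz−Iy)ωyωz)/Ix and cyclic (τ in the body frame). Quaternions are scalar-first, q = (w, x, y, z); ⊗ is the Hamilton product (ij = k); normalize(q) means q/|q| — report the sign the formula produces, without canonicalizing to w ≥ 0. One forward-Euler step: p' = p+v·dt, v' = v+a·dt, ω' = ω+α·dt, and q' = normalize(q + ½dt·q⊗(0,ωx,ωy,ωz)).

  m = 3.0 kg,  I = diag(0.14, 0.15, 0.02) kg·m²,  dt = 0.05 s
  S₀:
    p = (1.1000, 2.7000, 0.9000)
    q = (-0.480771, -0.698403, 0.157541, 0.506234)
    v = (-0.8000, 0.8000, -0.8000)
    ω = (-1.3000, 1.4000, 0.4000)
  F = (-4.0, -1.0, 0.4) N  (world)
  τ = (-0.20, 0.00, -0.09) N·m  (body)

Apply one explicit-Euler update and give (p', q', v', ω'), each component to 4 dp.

p' = (1.0600, 2.7400, 0.8600)
q' = (-0.5134, -0.6981, 0.1311, 0.4815)
v' = (-0.8667, 0.7833, -0.7933)
ω' = (-1.3454, 1.4208, 0.2205)

a = F/m = (-1.3333, -0.3333, 0.1333)
p' = p + v·dt = (1.0600, 2.7400, 0.8600)
new velocity v' = (-0.8667, 0.7833, -0.7933)
(τ − ω×Iω)/I = (-0.9086, 0.4160, -3.5900)
new body rate ω' = (-1.3454, 1.4208, 0.2205)
q⊗(0,ω) = (-1.3309749, -0.0207089, -1.0518224, -0.9652693)
q + ½dt·q⊗(0,ω), renormalized = (-0.5134, -0.6981, 0.1311, 0.4815)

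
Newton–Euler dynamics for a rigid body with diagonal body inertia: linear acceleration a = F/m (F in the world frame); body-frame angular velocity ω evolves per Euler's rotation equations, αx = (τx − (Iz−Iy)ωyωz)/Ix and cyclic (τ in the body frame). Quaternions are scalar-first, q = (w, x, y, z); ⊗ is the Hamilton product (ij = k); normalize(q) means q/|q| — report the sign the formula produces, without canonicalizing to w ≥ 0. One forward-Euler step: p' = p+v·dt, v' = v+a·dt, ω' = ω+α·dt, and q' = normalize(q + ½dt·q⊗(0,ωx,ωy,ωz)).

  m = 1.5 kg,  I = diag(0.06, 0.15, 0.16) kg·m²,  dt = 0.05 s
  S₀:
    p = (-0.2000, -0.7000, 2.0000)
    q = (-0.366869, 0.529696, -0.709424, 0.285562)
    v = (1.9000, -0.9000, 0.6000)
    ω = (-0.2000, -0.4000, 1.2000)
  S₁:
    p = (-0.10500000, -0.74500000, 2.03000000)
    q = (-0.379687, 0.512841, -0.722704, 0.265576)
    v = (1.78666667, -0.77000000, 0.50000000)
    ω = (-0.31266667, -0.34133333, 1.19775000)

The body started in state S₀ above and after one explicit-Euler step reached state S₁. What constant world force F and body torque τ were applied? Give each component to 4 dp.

F = (-3.4000, 3.9000, -3.0000)
τ = (-0.1400, 0.2000, 0.0000)

v₁ − v₀ = (-0.11333333, 0.13000000, -0.10000000)
m·(v₁−v₀)/dt = (-3.4000, 3.9000, -3.0000)
Δω = ω₁−ω₀ = (-0.11266667, 0.05866667, -0.00225000)
gyro term ω₀×Iω₀ = (-0.0048, 0.0240, 0.0072)
I·α + gyro = (-0.1400, 0.2000, 0.0000)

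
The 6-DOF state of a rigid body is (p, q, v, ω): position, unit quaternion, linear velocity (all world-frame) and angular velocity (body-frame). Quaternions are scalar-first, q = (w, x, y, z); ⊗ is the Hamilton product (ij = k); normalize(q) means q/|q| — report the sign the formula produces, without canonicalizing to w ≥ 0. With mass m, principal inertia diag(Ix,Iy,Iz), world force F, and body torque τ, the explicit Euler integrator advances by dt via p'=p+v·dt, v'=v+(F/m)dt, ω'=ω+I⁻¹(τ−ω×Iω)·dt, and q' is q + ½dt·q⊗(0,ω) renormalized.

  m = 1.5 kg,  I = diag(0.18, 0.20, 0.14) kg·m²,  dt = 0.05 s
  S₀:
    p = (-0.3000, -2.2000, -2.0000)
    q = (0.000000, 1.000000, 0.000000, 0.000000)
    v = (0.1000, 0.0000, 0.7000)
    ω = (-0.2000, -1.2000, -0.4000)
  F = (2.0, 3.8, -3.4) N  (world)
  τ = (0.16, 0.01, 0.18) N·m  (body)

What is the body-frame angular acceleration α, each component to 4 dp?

α = (1.0489, 0.0340, 1.2514)

ω×(Iω) gyroscopic = (-0.0288, 0.0032, 0.0048)
angular accel α = (1.0489, 0.0340, 1.2514)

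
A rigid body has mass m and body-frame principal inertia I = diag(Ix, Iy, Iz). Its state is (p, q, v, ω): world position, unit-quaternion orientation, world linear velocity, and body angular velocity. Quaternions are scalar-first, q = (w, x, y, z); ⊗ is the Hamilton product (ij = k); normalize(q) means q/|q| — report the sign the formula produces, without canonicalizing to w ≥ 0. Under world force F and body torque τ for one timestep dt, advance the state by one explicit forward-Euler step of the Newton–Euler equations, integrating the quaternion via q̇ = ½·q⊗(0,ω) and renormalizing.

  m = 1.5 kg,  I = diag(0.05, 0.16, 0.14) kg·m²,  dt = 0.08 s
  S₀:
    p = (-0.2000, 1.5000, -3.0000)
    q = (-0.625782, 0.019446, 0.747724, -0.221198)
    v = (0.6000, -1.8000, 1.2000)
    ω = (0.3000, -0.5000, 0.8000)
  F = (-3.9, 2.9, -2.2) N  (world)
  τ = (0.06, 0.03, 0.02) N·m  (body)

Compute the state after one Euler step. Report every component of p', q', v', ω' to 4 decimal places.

gyro term ω×Iω = (0.0080, -0.0216, -0.0165)
angular accel α = (1.0400, 0.3225, 0.2607)
ω + α·dt = (0.3832, -0.4742, 0.8209)
2q̇ = q⊗(0,ω) = (0.5449866, 0.2998456, 0.2309748, -0.7346658)
updated quaternion q' = (-0.6035, 0.0314, 0.7564, -0.2504)
a = F/m = (-2.6000, 1.9333, -1.4667)
p' = p + v·dt = (-0.1520, 1.3560, -2.9040)
v' = v + a·dt = (0.3920, -1.6453, 1.0827)

p' = (-0.1520, 1.3560, -2.9040)
q' = (-0.6035, 0.0314, 0.7564, -0.2504)
v' = (0.3920, -1.6453, 1.0827)
ω' = (0.3832, -0.4742, 0.8209)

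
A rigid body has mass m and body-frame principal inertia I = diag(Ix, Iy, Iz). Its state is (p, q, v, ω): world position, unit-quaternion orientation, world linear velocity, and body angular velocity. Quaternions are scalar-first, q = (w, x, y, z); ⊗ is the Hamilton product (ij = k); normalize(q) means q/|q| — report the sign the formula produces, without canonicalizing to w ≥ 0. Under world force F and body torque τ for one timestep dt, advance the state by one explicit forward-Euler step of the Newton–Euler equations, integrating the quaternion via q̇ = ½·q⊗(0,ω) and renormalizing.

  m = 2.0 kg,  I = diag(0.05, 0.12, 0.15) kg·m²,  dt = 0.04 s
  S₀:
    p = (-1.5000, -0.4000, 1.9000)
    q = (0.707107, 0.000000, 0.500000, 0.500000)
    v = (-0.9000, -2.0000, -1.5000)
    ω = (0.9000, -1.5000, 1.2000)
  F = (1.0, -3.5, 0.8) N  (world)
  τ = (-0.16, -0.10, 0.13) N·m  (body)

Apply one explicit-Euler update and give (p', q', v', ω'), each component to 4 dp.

p' = (-1.5360, -0.4800, 1.8400)
q' = (0.7095, 0.0397, 0.4873, 0.5075)
v' = (-0.8800, -2.0700, -1.4840)
ω' = (0.8152, -1.4973, 1.2599)

(τ − ω×Iω)/I = (-2.1200, 0.0667, 1.4967)
ω + α·dt = (0.8152, -1.4973, 1.2599)
Hamilton product q⊗(0,ω) = (0.1500000, 1.9863963, -0.6106605, 0.3985284)
updated quaternion q' = (0.7095, 0.0397, 0.4873, 0.5075)
a = (0.5000, -1.7500, 0.4000)
p + v·dt = (-1.5360, -0.4800, 1.8400)
v' = v + a·dt = (-0.8800, -2.0700, -1.4840)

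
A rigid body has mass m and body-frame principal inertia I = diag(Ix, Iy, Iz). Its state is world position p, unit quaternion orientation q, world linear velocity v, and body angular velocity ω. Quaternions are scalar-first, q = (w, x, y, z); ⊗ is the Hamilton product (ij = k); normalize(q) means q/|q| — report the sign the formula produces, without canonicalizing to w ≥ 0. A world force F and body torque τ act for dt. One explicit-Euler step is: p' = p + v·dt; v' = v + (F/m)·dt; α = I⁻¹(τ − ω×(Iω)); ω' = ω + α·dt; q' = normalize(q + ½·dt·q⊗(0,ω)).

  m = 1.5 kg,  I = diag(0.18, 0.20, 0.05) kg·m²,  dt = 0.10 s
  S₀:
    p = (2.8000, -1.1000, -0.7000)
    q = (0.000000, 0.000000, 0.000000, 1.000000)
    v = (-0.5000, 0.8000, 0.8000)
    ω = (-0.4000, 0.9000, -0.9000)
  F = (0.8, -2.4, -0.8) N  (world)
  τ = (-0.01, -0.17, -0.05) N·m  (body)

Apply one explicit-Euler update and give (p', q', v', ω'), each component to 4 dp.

(τ − ω×Iω)/I = (-0.7306, -1.0840, -0.8560)
ω + α·dt = (-0.4731, 0.7916, -0.9856)
q⊗(0,ω) = (0.9000000, -0.9000000, -0.4000000, 0.0000000)
q + ½dt·q⊗(0,ω), renormalized = (0.0449, -0.0449, -0.0200, 0.9978)
linear accel F/m = (0.5333, -1.6000, -0.5333)
p' = p + v·dt = (2.7500, -1.0200, -0.6200)
new velocity v' = (-0.4467, 0.6400, 0.7467)

p' = (2.7500, -1.0200, -0.6200)
q' = (0.0449, -0.0449, -0.0200, 0.9978)
v' = (-0.4467, 0.6400, 0.7467)
ω' = (-0.4731, 0.7916, -0.9856)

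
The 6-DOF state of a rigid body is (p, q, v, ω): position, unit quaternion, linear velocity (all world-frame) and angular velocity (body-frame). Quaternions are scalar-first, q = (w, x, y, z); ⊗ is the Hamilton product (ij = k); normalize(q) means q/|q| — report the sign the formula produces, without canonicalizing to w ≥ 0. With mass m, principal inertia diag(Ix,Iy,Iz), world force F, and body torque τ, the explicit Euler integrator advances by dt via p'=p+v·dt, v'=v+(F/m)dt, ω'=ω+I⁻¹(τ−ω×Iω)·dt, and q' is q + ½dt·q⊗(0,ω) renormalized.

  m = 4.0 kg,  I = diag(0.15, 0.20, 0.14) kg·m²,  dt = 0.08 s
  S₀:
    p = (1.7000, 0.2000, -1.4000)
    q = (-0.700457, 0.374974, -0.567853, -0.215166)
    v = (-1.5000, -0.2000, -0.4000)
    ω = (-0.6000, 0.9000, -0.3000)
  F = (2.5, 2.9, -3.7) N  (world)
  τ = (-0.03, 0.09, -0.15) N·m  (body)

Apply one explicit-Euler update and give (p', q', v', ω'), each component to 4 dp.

a = (0.6250, 0.7250, -0.9250)
p' = p + v·dt = (1.5800, 0.1840, -1.4320)
new velocity v' = (-1.4500, -0.1420, -0.4740)
angular accel α = (-0.3080, 0.4410, -0.8786)
new body rate ω' = (-0.6246, 0.9353, -0.3703)
Hamilton product q⊗(0,ω) = (0.6715023, 0.7842795, -0.3888195, 0.2069019)
updated quaternion q' = (-0.6729, 0.4059, -0.5828, -0.2067)

p' = (1.5800, 0.1840, -1.4320)
q' = (-0.6729, 0.4059, -0.5828, -0.2067)
v' = (-1.4500, -0.1420, -0.4740)
ω' = (-0.6246, 0.9353, -0.3703)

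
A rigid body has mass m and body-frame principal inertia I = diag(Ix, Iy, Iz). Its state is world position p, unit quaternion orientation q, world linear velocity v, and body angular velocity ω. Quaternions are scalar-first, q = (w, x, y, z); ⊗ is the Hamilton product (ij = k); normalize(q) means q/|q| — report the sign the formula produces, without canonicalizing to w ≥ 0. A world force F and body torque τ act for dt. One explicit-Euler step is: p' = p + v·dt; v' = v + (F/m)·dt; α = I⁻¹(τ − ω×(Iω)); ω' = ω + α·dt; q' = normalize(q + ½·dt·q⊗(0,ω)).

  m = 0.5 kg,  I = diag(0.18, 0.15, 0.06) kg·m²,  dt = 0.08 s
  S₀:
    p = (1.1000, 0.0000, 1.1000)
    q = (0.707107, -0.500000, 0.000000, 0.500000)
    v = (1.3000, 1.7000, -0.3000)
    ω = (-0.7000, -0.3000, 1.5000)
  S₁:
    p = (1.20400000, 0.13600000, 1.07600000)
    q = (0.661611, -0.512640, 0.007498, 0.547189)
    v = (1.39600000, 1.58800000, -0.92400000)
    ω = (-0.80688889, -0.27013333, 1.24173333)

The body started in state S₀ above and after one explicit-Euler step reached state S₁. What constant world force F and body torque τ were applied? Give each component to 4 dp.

F = (0.6000, -0.7000, -3.9000)
τ = (-0.2000, -0.0700, -0.2000)

ω₁ − ω₀ = (-0.10688889, 0.02986667, -0.25826667)
gyro term ω₀×Iω₀ = (0.0405, -0.1260, -0.0063)
I·α + gyro = (-0.2000, -0.0700, -0.2000)
Δv = v₁−v₀ = (0.09600000, -0.11200000, -0.62400000)
m·(v₁−v₀)/dt = (0.6000, -0.7000, -3.9000)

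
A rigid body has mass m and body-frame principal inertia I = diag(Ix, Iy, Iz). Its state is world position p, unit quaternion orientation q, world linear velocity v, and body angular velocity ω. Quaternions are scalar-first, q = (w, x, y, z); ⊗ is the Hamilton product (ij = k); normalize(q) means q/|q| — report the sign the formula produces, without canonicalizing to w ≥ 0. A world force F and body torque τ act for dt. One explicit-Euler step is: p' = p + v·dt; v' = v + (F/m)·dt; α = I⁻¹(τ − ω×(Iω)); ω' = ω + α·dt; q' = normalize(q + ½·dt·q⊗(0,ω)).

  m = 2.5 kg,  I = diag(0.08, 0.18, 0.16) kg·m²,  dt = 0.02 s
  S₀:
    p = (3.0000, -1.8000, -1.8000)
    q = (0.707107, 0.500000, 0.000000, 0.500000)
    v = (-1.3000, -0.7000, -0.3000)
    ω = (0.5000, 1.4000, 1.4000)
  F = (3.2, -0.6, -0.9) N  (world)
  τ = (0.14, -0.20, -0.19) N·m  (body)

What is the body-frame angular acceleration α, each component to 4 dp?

ω×(Iω) gyroscopic = (-0.0392, -0.0560, 0.0700)
(τ − ω×Iω)/I = (2.2400, -0.8000, -1.6250)

α = (2.2400, -0.8000, -1.6250)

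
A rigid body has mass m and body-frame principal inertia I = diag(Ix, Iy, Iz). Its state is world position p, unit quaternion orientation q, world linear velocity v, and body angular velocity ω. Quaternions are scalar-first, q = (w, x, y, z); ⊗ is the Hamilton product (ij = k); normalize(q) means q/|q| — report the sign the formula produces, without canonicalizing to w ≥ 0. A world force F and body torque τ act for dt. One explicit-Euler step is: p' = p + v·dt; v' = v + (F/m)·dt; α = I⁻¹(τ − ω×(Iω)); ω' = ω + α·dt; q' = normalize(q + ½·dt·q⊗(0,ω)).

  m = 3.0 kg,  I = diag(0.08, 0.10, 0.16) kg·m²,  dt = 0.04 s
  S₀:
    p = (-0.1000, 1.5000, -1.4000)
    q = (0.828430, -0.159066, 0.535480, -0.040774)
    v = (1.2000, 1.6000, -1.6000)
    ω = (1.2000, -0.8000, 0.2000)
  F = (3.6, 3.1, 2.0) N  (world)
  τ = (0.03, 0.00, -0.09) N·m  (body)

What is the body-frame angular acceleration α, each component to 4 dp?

precession coupling ω×(Iω) = (-0.0096, -0.0192, -0.0192)
(τ − ω×Iω)/I = (0.4950, 0.1920, -0.4425)

α = (0.4950, 0.1920, -0.4425)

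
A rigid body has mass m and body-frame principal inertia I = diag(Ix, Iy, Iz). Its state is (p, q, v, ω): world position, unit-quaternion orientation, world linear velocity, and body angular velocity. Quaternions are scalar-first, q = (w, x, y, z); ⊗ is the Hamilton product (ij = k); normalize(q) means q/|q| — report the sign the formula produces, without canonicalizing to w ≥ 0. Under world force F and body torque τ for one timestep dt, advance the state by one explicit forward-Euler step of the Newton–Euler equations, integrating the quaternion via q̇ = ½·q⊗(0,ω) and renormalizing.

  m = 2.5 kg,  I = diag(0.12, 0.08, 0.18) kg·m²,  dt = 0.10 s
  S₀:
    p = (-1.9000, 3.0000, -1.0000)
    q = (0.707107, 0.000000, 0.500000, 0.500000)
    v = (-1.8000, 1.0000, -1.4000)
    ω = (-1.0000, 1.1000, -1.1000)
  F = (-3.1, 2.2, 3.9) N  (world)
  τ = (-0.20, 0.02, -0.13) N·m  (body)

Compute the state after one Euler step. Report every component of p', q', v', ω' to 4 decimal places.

α = I⁻¹(τ − ω×Iω) = (-0.6583, 1.0750, -0.9667)
ω + α·dt = (-1.0658, 1.2075, -1.1967)
Hamilton product q⊗(0,ω) = (0.0000000, -1.8071070, 0.2778177, -0.2778177)
updated quaternion q' = (0.7041, -0.0900, 0.5117, 0.4840)
a = (-1.2400, 0.8800, 1.5600)
p + v·dt = (-2.0800, 3.1000, -1.1400)
new velocity v' = (-1.9240, 1.0880, -1.2440)

p' = (-2.0800, 3.1000, -1.1400)
q' = (0.7041, -0.0900, 0.5117, 0.4840)
v' = (-1.9240, 1.0880, -1.2440)
ω' = (-1.0658, 1.2075, -1.1967)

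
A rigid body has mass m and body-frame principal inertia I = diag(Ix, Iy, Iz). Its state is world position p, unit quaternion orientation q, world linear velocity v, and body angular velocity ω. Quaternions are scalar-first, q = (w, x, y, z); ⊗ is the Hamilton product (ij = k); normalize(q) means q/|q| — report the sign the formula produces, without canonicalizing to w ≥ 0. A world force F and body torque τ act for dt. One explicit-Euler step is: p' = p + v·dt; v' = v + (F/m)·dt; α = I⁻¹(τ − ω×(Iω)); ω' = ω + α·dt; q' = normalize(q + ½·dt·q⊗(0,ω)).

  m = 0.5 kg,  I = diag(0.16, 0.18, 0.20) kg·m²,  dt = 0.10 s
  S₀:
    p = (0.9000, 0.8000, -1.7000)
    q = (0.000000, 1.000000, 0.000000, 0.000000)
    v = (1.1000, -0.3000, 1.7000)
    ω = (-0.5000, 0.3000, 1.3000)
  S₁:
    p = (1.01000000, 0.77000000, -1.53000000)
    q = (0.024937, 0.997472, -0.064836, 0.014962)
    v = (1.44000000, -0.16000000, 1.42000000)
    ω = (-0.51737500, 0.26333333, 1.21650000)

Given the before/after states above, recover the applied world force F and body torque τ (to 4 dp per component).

Δv = v₁−v₀ = (0.34000000, 0.14000000, -0.28000000)
F = m·Δv/dt = (1.7000, 0.7000, -1.4000)
Δω = ω₁−ω₀ = (-0.01737500, -0.03666667, -0.08350000)
gyro term ω₀×Iω₀ = (0.0078, 0.0260, -0.0030)
τ = I·(Δω/dt) + ω₀×(Iω₀) = (-0.0200, -0.0400, -0.1700)

F = (1.7000, 0.7000, -1.4000)
τ = (-0.0200, -0.0400, -0.1700)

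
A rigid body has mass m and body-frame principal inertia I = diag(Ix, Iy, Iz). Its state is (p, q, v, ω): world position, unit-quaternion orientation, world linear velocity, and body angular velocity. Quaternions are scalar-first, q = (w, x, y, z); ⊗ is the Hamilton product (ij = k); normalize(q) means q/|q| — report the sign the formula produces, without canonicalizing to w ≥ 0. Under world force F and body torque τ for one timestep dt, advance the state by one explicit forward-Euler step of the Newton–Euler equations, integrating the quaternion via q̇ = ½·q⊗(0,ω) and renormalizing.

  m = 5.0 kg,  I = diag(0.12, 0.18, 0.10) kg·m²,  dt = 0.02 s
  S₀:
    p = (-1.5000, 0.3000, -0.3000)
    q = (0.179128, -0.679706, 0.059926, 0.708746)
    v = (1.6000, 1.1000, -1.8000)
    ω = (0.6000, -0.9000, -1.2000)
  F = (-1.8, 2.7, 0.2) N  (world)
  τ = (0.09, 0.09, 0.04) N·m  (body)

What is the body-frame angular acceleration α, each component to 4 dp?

gyro term ω×Iω = (-0.0864, -0.0144, -0.0324)
α = I⁻¹(τ − ω×Iω) = (1.4700, 0.5800, 0.7240)

α = (1.4700, 0.5800, 0.7240)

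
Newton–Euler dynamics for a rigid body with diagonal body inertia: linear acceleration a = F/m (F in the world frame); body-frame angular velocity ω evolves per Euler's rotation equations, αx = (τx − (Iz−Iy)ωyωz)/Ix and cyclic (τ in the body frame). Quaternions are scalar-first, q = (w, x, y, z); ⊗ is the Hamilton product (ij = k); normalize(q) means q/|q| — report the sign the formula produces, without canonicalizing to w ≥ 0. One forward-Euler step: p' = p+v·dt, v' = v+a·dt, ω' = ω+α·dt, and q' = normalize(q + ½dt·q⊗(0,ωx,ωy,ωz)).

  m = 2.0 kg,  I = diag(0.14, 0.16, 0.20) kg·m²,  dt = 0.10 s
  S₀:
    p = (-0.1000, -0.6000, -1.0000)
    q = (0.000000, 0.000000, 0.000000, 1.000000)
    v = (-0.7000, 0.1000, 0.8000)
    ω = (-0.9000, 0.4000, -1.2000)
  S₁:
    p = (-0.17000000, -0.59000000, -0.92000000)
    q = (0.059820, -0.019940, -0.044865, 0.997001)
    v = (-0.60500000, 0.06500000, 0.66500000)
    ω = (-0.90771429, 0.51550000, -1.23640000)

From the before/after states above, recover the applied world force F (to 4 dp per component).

F = (1.9000, -0.7000, -2.7000)

v₁ − v₀ = (0.09500000, -0.03500000, -0.13500000)
m·(v₁−v₀)/dt = (1.9000, -0.7000, -2.7000)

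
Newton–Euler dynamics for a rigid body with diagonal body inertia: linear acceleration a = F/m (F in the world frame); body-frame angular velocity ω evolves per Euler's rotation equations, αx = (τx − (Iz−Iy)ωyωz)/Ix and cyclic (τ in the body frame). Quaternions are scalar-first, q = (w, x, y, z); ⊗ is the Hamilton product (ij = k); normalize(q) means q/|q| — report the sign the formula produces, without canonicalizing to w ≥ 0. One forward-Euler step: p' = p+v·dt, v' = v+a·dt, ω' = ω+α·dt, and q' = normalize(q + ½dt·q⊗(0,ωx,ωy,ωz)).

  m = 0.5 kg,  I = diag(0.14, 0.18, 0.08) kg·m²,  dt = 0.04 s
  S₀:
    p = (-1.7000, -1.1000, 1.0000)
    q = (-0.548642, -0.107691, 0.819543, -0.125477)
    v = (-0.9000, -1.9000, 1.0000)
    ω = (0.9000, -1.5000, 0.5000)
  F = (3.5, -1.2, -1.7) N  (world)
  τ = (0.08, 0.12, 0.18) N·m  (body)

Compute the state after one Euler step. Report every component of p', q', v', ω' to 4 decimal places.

p' = (-1.7360, -1.1760, 1.0400)
q' = (-0.5205, -0.1131, 0.8343, -0.1424)
v' = (-0.6200, -1.9960, 0.8640)
ω' = (0.9014, -1.4793, 0.6170)

p' = p + v·dt = (-1.7360, -1.1760, 1.0400)
v' = v + a·dt = (-0.6200, -1.9960, 0.8640)
precession coupling ω×(Iω) = (0.0750, 0.0270, -0.0540)
(τ − ω×Iω)/I = (0.0357, 0.5167, 2.9250)
new body rate ω' = (0.9014, -1.4793, 0.6170)
q⊗(0,ω) = (1.3889749, -0.2722218, 0.7638792, -0.8503732)
updated quaternion q' = (-0.5205, -0.1131, 0.8343, -0.1424)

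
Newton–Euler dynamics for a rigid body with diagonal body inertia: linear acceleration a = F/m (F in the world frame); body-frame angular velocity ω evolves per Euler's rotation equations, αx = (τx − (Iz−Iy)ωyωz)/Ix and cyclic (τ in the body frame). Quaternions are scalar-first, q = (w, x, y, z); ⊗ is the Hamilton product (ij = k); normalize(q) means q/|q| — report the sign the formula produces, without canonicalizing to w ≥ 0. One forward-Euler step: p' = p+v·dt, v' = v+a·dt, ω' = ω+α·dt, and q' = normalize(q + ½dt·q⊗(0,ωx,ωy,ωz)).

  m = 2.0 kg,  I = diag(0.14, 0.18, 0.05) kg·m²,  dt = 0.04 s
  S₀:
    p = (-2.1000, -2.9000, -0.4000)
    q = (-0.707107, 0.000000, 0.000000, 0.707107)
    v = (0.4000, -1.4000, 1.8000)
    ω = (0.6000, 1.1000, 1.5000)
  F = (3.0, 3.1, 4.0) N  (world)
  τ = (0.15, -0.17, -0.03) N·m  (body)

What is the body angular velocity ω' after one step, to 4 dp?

ω' = (0.7041, 1.0442, 1.4549)

angular accel α = (2.6036, -1.3944, -1.1280)
ω + α·dt = (0.7041, 1.0442, 1.4549)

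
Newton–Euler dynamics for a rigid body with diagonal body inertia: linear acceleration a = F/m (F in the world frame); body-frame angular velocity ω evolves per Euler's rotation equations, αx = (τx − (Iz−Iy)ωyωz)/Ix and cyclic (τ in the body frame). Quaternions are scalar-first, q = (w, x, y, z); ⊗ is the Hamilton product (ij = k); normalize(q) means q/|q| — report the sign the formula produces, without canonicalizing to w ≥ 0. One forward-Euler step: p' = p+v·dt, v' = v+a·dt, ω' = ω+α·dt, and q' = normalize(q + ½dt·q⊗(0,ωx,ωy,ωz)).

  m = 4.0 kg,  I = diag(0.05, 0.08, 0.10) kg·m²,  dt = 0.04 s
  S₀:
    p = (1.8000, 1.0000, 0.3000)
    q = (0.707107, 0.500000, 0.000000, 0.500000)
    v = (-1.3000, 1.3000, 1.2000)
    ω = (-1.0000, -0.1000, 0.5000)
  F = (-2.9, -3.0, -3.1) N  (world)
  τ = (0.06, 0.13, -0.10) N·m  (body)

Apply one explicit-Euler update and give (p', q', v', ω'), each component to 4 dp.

linear accel F/m = (-0.7250, -0.7500, -0.7750)
new position p' = (1.7480, 1.0520, 0.3480)
new velocity v' = (-1.3290, 1.2700, 1.1690)
α = I⁻¹(τ − ω×Iω) = (1.2200, 1.3125, -1.0300)
new body rate ω' = (-0.9512, -0.0475, 0.4588)
Hamilton product q⊗(0,ω) = (0.2500000, -0.6571070, -0.8207107, 0.3035535)
updated quaternion q' = (0.7119, 0.4867, -0.0164, 0.5059)

p' = (1.7480, 1.0520, 0.3480)
q' = (0.7119, 0.4867, -0.0164, 0.5059)
v' = (-1.3290, 1.2700, 1.1690)
ω' = (-0.9512, -0.0475, 0.4588)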